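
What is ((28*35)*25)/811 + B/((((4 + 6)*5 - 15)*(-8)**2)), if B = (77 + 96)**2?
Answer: 79152419/1816640 ≈ 43.571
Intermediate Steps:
B = 29929 (B = 173**2 = 29929)
((28*35)*25)/811 + B/((((4 + 6)*5 - 15)*(-8)**2)) = ((28*35)*25)/811 + 29929/((((4 + 6)*5 - 15)*(-8)**2)) = (980*25)*(1/811) + 29929/(((10*5 - 15)*64)) = 24500*(1/811) + 29929/(((50 - 15)*64)) = 24500/811 + 29929/((35*64)) = 24500/811 + 29929/2240 = 79152419/1816640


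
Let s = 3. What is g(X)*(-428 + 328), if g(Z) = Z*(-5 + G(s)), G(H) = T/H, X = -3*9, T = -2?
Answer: -15300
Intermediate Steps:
X = -27
G(H) = -2/H
g(Z) = -17*Z/3 (g(Z) = Z*(-5 - 2/3) = Z*(-17/3) = -17*Z/3)
g(X)*(-428 + 328) = (-17/3*(-27))*(-428 + 328) = 153*(-100) = -15300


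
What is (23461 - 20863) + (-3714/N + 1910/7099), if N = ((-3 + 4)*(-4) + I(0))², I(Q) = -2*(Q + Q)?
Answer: 134378053/56792 ≈ 2366.1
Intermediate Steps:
I(Q) = -4*Q
N = 16 (N = ((-3 + 4)*(-4) - 4*0)² = (1*(-4) + 0)² = (-4 + 0)² = (-4)² = 16)
(23461 - 20863) + (-3714/N + 1910/7099) = (23461 - 20863) + (-3714/16 + 1910/7099) = 2598 + (-3714*1/16 + 1910*(1/7099)) = 2598 + (-1857/8 + 1910/7099) = 2598 - 13167563/56792 = 134378053/56792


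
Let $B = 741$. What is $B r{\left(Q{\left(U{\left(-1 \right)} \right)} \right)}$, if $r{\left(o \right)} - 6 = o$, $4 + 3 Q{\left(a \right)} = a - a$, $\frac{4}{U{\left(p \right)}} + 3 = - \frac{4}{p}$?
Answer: $3458$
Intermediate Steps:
$U{\left(p \right)} = \frac{4}{-3 - \frac{4}{p}}$
$Q{\left(a \right)} = - \frac{4}{3}$ ($Q{\left(a \right)} = - \frac{4}{3} + \frac{a - a}{3} = - \frac{4}{3} + \frac{1}{3} \cdot 0 = - \frac{4}{3} + 0 = - \frac{4}{3}$)
$r{\left(o \right)} = 6 + o$
$B r{\left(Q{\left(U{\left(-1 \right)} \right)} \right)} = 741 \left(6 - \frac{4}{3}\right) = 741 \cdot \frac{14}{3} = 3458$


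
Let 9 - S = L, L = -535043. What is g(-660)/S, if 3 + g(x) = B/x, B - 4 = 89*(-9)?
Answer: -169/50447760 ≈ -3.3500e-6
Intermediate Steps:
B = -797 (B = 4 + 89*(-9) = 4 - 801 = -797)
g(x) = -3 - 797/x
S = 535052 (S = 9 - 1*(-535043) = 9 + 535043 = 535052)
g(-660)/S = (-3 - 797/(-660))/535052 = (-3 - 797*(-1/660))*(1/535052) = (-3 + 797/660)*(1/535052) = -1183/660*1/535052 = -169/50447760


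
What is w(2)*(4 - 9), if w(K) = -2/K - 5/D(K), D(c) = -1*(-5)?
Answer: 10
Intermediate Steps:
D(c) = 5
w(K) = -1 - 2/K (w(K) = -2/K - 5/5 = -2/K - 5*⅕ = -2/K - 1 = -1 - 2/K)
w(2)*(4 - 9) = ((-2 - 1*2)/2)*(4 - 9) = ((-2 - 2)/2)*(-5) = ((½)*(-4))*(-5) = -2*(-5) = 10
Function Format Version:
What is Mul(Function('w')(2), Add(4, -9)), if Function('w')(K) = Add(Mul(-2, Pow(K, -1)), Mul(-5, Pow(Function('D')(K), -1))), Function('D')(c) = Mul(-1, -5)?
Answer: 10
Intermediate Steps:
Function('D')(c) = 5
Function('w')(K) = Add(-1, Mul(-2, Pow(K, -1))) (Function('w')(K) = Add(Mul(-2, Pow(K, -1)), Mul(-5, Pow(5, -1))) = Add(Mul(-2, Pow(K, -1)), Mul(-5, Rational(1, 5))) = Add(Mul(-2, Pow(K, -1)), -1) = Add(-1, Mul(-2, Pow(K, -1))))
Mul(Function('w')(2), Add(4, -9)) = Mul(Mul(Pow(2, -1), Add(-2, Mul(-1, 2))), Add(4, -9)) = Mul(Mul(Rational(1, 2), Add(-2, -2)), -5) = Mul(Mul(Rational(1, 2), -4), -5) = Mul(-2, -5) = 10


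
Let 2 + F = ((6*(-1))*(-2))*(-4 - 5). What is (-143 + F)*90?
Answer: -22770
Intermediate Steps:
F = -110 (F = -2 + ((6*(-1))*(-2))*(-4 - 5) = -2 - 6*(-2)*(-9) = -2 + 12*(-9) = -2 - 108 = -110)
(-143 + F)*90 = (-143 - 110)*90 = -253*90 = -22770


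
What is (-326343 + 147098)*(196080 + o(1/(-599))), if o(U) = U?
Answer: -21052669221155/599 ≈ -3.5146e+10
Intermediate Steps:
(-326343 + 147098)*(196080 + o(1/(-599))) = (-326343 + 147098)*(196080 + 1/(-599)) = -179245*(196080 - 1/599) = -179245*117451919/599 = -21052669221155/599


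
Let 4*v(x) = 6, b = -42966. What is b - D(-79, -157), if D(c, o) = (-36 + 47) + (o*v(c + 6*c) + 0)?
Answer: -85483/2 ≈ -42742.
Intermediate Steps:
v(x) = 3/2 (v(x) = (¼)*6 = 3/2)
D(c, o) = 11 + 3*o/2 (D(c, o) = (-36 + 47) + (o*(3/2) + 0) = 11 + (3*o/2 + 0) = 11 + 3*o/2)
b - D(-79, -157) = -42966 - (11 + (3/2)*(-157)) = -42966 - (11 - 471/2) = -42966 - 1*(-449/2) = -42966 + 449/2 = -85483/2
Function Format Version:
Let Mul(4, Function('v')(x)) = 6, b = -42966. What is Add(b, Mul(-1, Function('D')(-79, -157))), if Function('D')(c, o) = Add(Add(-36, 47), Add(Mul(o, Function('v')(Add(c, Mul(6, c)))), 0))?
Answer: Rational(-85483, 2) ≈ -42742.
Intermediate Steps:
Function('v')(x) = Rational(3, 2) (Function('v')(x) = Mul(Rational(1, 4), 6) = Rational(3, 2))
Function('D')(c, o) = Add(11, Mul(Rational(3, 2), o)) (Function('D')(c, o) = Add(Add(-36, 47), Add(Mul(o, Rational(3, 2)), 0)) = Add(11, Add(Mul(Rational(3, 2), o), 0)) = Add(11, Mul(Rational(3, 2), o)))
Add(b, Mul(-1, Function('D')(-79, -157))) = Add(-42966, Mul(-1, Add(11, Mul(Rational(3, 2), -157)))) = Add(-42966, Mul(-1, Add(11, Rational(-471, 2)))) = Add(-42966, Mul(-1, Rational(-449, 2))) = Add(-42966, Rational(449, 2)) = Rational(-85483, 2)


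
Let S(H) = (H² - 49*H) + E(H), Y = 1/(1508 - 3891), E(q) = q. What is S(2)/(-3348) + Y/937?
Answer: 51355196/1868913027 ≈ 0.027479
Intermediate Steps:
Y = -1/2383 (Y = 1/(-2383) = -1/2383 ≈ -0.00041964)
S(H) = H² - 48*H (S(H) = (H² - 49*H) + H = H² - 48*H)
S(2)/(-3348) + Y/937 = (2*(-48 + 2))/(-3348) - 1/2383/937 = (2*(-46))*(-1/3348) - 1/2383*1/937 = -92*(-1/3348) - 1/2232871 = 23/837 - 1/2232871 = 51355196/1868913027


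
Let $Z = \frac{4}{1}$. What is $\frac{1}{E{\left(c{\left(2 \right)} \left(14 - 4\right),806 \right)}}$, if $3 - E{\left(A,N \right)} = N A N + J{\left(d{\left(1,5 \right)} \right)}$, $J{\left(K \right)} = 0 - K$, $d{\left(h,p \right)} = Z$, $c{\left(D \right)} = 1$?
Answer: $- \frac{1}{6496353} \approx -1.5393 \cdot 10^{-7}$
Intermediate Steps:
$Z = 4$ ($Z = 4 \cdot 1 = 4$)
$d{\left(h,p \right)} = 4$
$J{\left(K \right)} = - K$
$E{\left(A,N \right)} = 7 - A N^{2}$ ($E{\left(A,N \right)} = 3 - \left(N A N - 4\right) = 3 - \left(A N N - 4\right) = 3 - \left(A N^{2} - 4\right) = 3 - \left(-4 + A N^{2}\right) = 7 - A N^{2}$)
$\frac{1}{E{\left(c{\left(2 \right)} \left(14 - 4\right),806 \right)}} = \frac{1}{7 - 1 \left(14 - 4\right) 806^{2}} = \frac{1}{7 - 1 \cdot 10 \cdot 649636} = \frac{1}{7 - 10 \cdot 649636} = \frac{1}{7 - 6496360} = \frac{1}{-6496353} = - \frac{1}{6496353}$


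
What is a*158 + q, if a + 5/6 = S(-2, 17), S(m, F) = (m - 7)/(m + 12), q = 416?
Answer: 2132/15 ≈ 142.13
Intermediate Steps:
S(m, F) = (-7 + m)/(12 + m)
a = -26/15 (a = -5/6 + (-7 - 2)/(12 - 2) = -5/6 - 9/10 = -26/15 ≈ -1.7333)
a*158 + q = -26/15*158 + 416 = -4108/15 + 416 = 2132/15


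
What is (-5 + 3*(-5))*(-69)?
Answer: 1380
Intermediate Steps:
(-5 + 3*(-5))*(-69) = (-5 - 15)*(-69) = -20*(-69) = 1380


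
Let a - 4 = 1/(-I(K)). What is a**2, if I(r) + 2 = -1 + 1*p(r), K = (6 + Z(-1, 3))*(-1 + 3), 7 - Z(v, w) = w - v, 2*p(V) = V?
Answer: 529/36 ≈ 14.694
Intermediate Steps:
p(V) = V/2
Z(v, w) = 7 + v - w (Z(v, w) = 7 - (w - v) = 7 + (v - w) = 7 + v - w)
K = 18 (K = (6 + (7 - 1 - 1*3))*(-1 + 3) = (6 + (7 - 1 - 3))*2 = (6 + 3)*2 = 9*2 = 18)
I(r) = -3 + r/2 (I(r) = -2 + (-1 + 1*(r/2)) = -2 + (-1 + r/2) = -3 + r/2)
a = 23/6 (a = 4 + 1/(-(-3 + (1/2)*18)) = 4 + 1/(-(-3 + 9)) = 4 + 1/(-1*6) = 4 + 1/(-6) = 4 - 1/6 = 23/6 ≈ 3.8333)
a**2 = (23/6)**2 = 529/36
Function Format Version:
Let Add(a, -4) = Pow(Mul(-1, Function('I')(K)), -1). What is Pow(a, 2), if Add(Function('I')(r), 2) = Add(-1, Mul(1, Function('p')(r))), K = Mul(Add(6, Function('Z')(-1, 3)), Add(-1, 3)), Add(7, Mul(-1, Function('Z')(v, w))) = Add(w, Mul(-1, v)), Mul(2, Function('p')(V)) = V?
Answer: Rational(529, 36) ≈ 14.694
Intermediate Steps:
Function('p')(V) = Mul(Rational(1, 2), V)
Function('Z')(v, w) = Add(7, v, Mul(-1, w)) (Function('Z')(v, w) = Add(7, Mul(-1, Add(w, Mul(-1, v)))) = Add(7, Add(v, Mul(-1, w))) = Add(7, v, Mul(-1, w)))
K = 18 (K = Mul(Add(6, Add(7, -1, Mul(-1, 3))), Add(-1, 3)) = Mul(Add(6, Add(7, -1, -3)), 2) = Mul(Add(6, 3), 2) = Mul(9, 2) = 18)
Function('I')(r) = Add(-3, Mul(Rational(1, 2), r)) (Function('I')(r) = Add(-2, Add(-1, Mul(1, Mul(Rational(1, 2), r)))) = Add(-2, Add(-1, Mul(Rational(1, 2), r))) = Add(-3, Mul(Rational(1, 2), r)))
a = Rational(23, 6) (a = Add(4, Pow(Mul(-1, Add(-3, Mul(Rational(1, 2), 18))), -1)) = Add(4, Pow(Mul(-1, Add(-3, 9)), -1)) = Add(4, Pow(Mul(-1, 6), -1)) = Add(4, Pow(-6, -1)) = Add(4, Rational(-1, 6)) = Rational(23, 6) ≈ 3.8333)
Pow(a, 2) = Pow(Rational(23, 6), 2) = Rational(529, 36)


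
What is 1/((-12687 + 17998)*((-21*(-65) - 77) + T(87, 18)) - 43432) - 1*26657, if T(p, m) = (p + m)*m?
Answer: -448768622381/16834926 ≈ -26657.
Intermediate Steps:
T(p, m) = m*(m + p) (T(p, m) = (m + p)*m = m*(m + p))
1/((-12687 + 17998)*((-21*(-65) - 77) + T(87, 18)) - 43432) - 1*26657 = 1/((-12687 + 17998)*((-21*(-65) - 77) + 18*(18 + 87)) - 43432) - 1*26657 = 1/(5311*((1365 - 77) + 18*105) - 43432) - 26657 = 1/(5311*(1288 + 1890) - 43432) - 26657 = 1/(5311*3178 - 43432) - 26657 = 1/(16878358 - 43432) - 26657 = 1/16834926 - 26657 = -448768622381/16834926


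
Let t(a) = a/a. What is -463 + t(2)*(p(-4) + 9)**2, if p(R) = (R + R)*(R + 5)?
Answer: -462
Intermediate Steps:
p(R) = 2*R*(5 + R) (p(R) = (2*R)*(5 + R) = 2*R*(5 + R))
t(a) = 1
-463 + t(2)*(p(-4) + 9)**2 = -463 + 1*(2*(-4)*(5 - 4) + 9)**2 = -463 + 1*(2*(-4)*1 + 9)**2 = -463 + 1*(-8 + 9)**2 = -463 + 1*1**2 = -463 + 1*1 = -463 + 1 = -462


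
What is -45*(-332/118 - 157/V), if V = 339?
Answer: 983055/6667 ≈ 147.45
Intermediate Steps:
-45*(-332/118 - 157/V) = -45*(-332/118 - 157/339) = -45*(-332*1/118 - 157*1/339) = -45*(-166/59 - 157/339) = -45*(-65537/20001) = 983055/6667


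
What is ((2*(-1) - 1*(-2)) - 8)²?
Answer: 64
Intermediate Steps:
((2*(-1) - 1*(-2)) - 8)² = ((-2 + 2) - 8)² = (0 - 8)² = (-8)² = 64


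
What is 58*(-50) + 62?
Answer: -2838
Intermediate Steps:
58*(-50) + 62 = -2900 + 62 = -2838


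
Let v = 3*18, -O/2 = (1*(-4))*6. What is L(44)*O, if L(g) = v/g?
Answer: 648/11 ≈ 58.909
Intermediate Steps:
O = 48 (O = -2*1*(-4)*6 = -(-8)*6 = -2*(-24) = 48)
v = 54
L(g) = 54/g
L(44)*O = (54/44)*48 = (54*(1/44))*48 = (27/22)*48 = 648/11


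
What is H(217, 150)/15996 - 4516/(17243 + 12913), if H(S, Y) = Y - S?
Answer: -2062733/13399316 ≈ -0.15394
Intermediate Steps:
H(217, 150)/15996 - 4516/(17243 + 12913) = (150 - 1*217)/15996 - 4516/(17243 + 12913) = (150 - 217)*(1/15996) - 4516/30156 = -67*1/15996 - 4516*1/30156 = -67/15996 - 1129/7539 = -2062733/13399316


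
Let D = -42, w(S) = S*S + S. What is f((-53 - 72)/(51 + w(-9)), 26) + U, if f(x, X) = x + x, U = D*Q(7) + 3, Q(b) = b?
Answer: -36043/123 ≈ -293.03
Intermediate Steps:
w(S) = S + S**2 (w(S) = S**2 + S = S + S**2)
U = -291 (U = -42*7 + 3 = -294 + 3 = -291)
f(x, X) = 2*x
f((-53 - 72)/(51 + w(-9)), 26) + U = 2*((-53 - 72)/(51 - 9*(1 - 9))) - 291 = 2*(-125/(51 - 9*(-8))) - 291 = 2*(-125/(51 + 72)) - 291 = 2*(-125/123) - 291 = -250/123 - 291 = -36043/123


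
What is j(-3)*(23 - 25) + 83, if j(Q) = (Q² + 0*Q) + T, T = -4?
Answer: 73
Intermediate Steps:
j(Q) = -4 + Q² (j(Q) = (Q² + 0*Q) - 4 = (Q² + 0) - 4 = Q² - 4 = -4 + Q²)
j(-3)*(23 - 25) + 83 = (-4 + (-3)²)*(23 - 25) + 83 = (-4 + 9)*(-2) + 83 = 5*(-2) + 83 = -10 + 83 = 73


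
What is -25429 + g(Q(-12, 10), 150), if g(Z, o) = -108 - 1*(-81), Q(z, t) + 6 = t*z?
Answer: -25456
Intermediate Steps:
Q(z, t) = -6 + t*z
g(Z, o) = -27 (g(Z, o) = -108 + 81 = -27)
-25429 + g(Q(-12, 10), 150) = -25429 - 27 = -25456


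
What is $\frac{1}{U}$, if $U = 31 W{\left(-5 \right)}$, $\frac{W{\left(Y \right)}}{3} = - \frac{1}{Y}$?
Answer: $\frac{5}{93} \approx 0.053763$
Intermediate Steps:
$W{\left(Y \right)} = - \frac{3}{Y}$ ($W{\left(Y \right)} = 3 \left(- \frac{1}{Y}\right) = - \frac{3}{Y}$)
$U = \frac{93}{5}$ ($U = 31 \left(- \frac{3}{-5}\right) = 31 \left(\left(-3\right) \left(- \frac{1}{5}\right)\right) = 31 \cdot \frac{3}{5} = \frac{93}{5} \approx 18.6$)
$\frac{1}{U} = \frac{1}{\frac{93}{5}} = \frac{5}{93}$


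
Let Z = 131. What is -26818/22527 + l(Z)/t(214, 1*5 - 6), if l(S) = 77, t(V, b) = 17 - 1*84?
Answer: -3531385/1509309 ≈ -2.3397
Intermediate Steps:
t(V, b) = -67 (t(V, b) = 17 - 84 = -67)
-26818/22527 + l(Z)/t(214, 1*5 - 6) = -26818/22527 + 77/(-67) = -26818*1/22527 + 77*(-1/67) = -26818/22527 - 77/67 = -3531385/1509309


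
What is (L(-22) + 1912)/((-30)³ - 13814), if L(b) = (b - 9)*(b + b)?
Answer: -1638/20407 ≈ -0.080267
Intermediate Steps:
L(b) = 2*b*(-9 + b) (L(b) = (-9 + b)*(2*b) = 2*b*(-9 + b))
(L(-22) + 1912)/((-30)³ - 13814) = (2*(-22)*(-9 - 22) + 1912)/((-30)³ - 13814) = (2*(-22)*(-31) + 1912)/(-27000 - 13814) = (1364 + 1912)/(-40814) = 3276*(-1/40814) = -1638/20407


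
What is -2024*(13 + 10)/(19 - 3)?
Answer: -5819/2 ≈ -2909.5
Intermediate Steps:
-2024*(13 + 10)/(19 - 3) = -46552/16 = -2024*23/16 = -5819/2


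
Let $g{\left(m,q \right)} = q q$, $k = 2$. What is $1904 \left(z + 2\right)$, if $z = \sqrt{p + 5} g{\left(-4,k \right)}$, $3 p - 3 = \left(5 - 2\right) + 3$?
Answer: $3808 + 15232 \sqrt{2} \approx 25349.0$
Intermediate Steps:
$g{\left(m,q \right)} = q^{2}$
$p = 3$ ($p = 1 + \frac{\left(5 - 2\right) + 3}{3} = 1 + \frac{3 + 3}{3} = 1 + \frac{1}{3} \cdot 6 = 1 + 2 = 3$)
$z = 8 \sqrt{2}$ ($z = \sqrt{3 + 5} \cdot 2^{2} = \sqrt{8} \cdot 4 = 2 \sqrt{2} \cdot 4 = 8 \sqrt{2} \approx 11.314$)
$1904 \left(z + 2\right) = 1904 \left(8 \sqrt{2} + 2\right) = 1904 \left(2 + 8 \sqrt{2}\right) = 3808 + 15232 \sqrt{2}$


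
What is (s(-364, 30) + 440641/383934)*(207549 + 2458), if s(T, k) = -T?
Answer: 29441430918319/383934 ≈ 7.6684e+7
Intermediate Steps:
(s(-364, 30) + 440641/383934)*(207549 + 2458) = (-1*(-364) + 440641/383934)*(207549 + 2458) = (364 + 440641*(1/383934))*210007 = (364 + 440641/383934)*210007 = (140192617/383934)*210007 = 29441430918319/383934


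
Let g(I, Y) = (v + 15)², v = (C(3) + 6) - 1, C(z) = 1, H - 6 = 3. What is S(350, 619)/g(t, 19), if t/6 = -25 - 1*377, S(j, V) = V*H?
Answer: 619/49 ≈ 12.633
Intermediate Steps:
H = 9 (H = 6 + 3 = 9)
v = 6 (v = (1 + 6) - 1 = 7 - 1 = 6)
S(j, V) = 9*V (S(j, V) = V*9 = 9*V)
t = -2412 (t = 6*(-25 - 1*377) = 6*(-25 - 377) = 6*(-402) = -2412)
g(I, Y) = 441 (g(I, Y) = (6 + 15)² = 21² = 441)
S(350, 619)/g(t, 19) = (9*619)/441 = 5571*(1/441) = 619/49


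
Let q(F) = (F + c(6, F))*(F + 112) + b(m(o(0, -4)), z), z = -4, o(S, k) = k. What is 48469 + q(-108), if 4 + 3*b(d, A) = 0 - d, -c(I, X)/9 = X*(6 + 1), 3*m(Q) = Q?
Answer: 677269/9 ≈ 75252.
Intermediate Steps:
m(Q) = Q/3
c(I, X) = -63*X (c(I, X) = -9*X*(6 + 1) = -9*X*7 = -63*X)
b(d, A) = -4/3 - d/3 (b(d, A) = -4/3 + (0 - d)/3 = -4/3 + (-d)/3 = -4/3 - d/3)
q(F) = -8/9 - 62*F*(112 + F) (q(F) = (F - 63*F)*(F + 112) + (-4/3 - (-4)/9) = (-62*F)*(112 + F) + (-4/3 - ⅓*(-4/3)) = -62*F*(112 + F) + (-4/3 + 4/9) = -62*F*(112 + F) - 8/9 = -8/9 - 62*F*(112 + F))
48469 + q(-108) = 48469 + (-8/9 - 6944*(-108) - 62*(-108)²) = 48469 + (-8/9 + 749952 - 62*11664) = 48469 + (-8/9 + 749952 - 723168) = 48469 + 241048/9 = 677269/9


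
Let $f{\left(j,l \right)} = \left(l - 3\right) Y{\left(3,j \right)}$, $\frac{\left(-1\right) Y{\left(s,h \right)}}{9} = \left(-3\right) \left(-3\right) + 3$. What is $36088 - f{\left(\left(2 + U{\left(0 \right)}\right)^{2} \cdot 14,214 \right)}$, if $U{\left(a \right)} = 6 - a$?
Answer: $58876$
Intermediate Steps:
$Y{\left(s,h \right)} = -108$ ($Y{\left(s,h \right)} = - 9 \left(\left(-3\right) \left(-3\right) + 3\right) = - 9 \left(9 + 3\right) = \left(-9\right) 12 = -108$)
$f{\left(j,l \right)} = 324 - 108 l$ ($f{\left(j,l \right)} = \left(l - 3\right) \left(-108\right) = \left(-3 + l\right) \left(-108\right) = 324 - 108 l$)
$36088 - f{\left(\left(2 + U{\left(0 \right)}\right)^{2} \cdot 14,214 \right)} = 36088 - \left(324 - 23112\right) = 36088 - -22788 = 36088 + 22788 = 58876$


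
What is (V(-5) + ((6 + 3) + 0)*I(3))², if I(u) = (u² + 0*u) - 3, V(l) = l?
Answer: 2401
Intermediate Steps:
I(u) = -3 + u² (I(u) = (u² + 0) - 3 = u² - 3 = -3 + u²)
(V(-5) + ((6 + 3) + 0)*I(3))² = (-5 + ((6 + 3) + 0)*(-3 + 3²))² = (-5 + (9 + 0)*(-3 + 9))² = (-5 + 9*6)² = (-5 + 54)² = 49² = 2401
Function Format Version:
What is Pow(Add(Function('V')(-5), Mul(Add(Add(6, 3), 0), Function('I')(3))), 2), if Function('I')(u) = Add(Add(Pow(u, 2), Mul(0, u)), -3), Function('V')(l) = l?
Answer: 2401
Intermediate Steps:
Function('I')(u) = Add(-3, Pow(u, 2)) (Function('I')(u) = Add(Add(Pow(u, 2), 0), -3) = Add(Pow(u, 2), -3) = Add(-3, Pow(u, 2)))
Pow(Add(Function('V')(-5), Mul(Add(Add(6, 3), 0), Function('I')(3))), 2) = Pow(Add(-5, Mul(Add(Add(6, 3), 0), Add(-3, Pow(3, 2)))), 2) = Pow(Add(-5, Mul(Add(9, 0), Add(-3, 9))), 2) = Pow(Add(-5, Mul(9, 6)), 2) = Pow(Add(-5, 54), 2) = Pow(49, 2) = 2401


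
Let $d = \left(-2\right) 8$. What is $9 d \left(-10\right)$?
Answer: $1440$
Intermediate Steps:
$d = -16$
$9 d \left(-10\right) = 9 \left(-16\right) \left(-10\right) = \left(-144\right) \left(-10\right) = 1440$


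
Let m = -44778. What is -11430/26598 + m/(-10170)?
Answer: 29854504/7513935 ≈ 3.9732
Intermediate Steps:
-11430/26598 + m/(-10170) = -11430/26598 - 44778/(-10170) = -11430*1/26598 - 44778*(-1/10170) = -1905/4433 + 7463/1695 = 29854504/7513935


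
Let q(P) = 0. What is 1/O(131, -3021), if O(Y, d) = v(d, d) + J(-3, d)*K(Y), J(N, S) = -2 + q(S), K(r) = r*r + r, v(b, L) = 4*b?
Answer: -1/46668 ≈ -2.1428e-5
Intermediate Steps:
K(r) = r + r**2 (K(r) = r**2 + r = r + r**2)
J(N, S) = -2 (J(N, S) = -2 + 0 = -2)
O(Y, d) = 4*d - 2*Y*(1 + Y)
1/O(131, -3021) = 1/(4*(-3021) - 2*131*(1 + 131)) = 1/(-12084 - 2*131*132) = 1/(-12084 - 34584) = 1/(-46668) = -1/46668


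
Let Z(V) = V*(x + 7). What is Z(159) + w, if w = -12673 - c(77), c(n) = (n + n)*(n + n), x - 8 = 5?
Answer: -33209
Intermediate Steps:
x = 13 (x = 8 + 5 = 13)
Z(V) = 20*V (Z(V) = V*(13 + 7) = V*20 = 20*V)
c(n) = 4*n² (c(n) = (2*n)*(2*n) = 4*n²)
w = -36389 (w = -12673 - 4*77² = -12673 - 4*5929 = -12673 - 1*23716 = -12673 - 23716 = -36389)
Z(159) + w = 20*159 - 36389 = 3180 - 36389 = -33209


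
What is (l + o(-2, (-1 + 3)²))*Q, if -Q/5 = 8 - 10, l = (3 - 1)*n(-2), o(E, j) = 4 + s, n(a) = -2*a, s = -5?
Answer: 70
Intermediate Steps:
o(E, j) = -1 (o(E, j) = 4 - 5 = -1)
l = 8 (l = (3 - 1)*(-2*(-2)) = 2*4 = 8)
Q = 10 (Q = -5*(8 - 10) = -5*(-2) = 10)
(l + o(-2, (-1 + 3)²))*Q = (8 - 1)*10 = 7*10 = 70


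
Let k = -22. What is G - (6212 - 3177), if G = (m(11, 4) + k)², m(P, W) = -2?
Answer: -2459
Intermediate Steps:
G = 576 (G = (-2 - 22)² = (-24)² = 576)
G - (6212 - 3177) = 576 - (6212 - 3177) = 576 - 1*3035 = 576 - 3035 = -2459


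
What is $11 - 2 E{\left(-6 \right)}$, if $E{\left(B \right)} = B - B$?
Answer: $11$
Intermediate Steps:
$E{\left(B \right)} = 0$
$11 - 2 E{\left(-6 \right)} = 11 - 0 = 11 + 0 = 11$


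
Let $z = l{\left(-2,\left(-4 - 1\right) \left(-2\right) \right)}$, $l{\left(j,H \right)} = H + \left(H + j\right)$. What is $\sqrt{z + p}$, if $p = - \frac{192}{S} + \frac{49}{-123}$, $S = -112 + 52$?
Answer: $\frac{\sqrt{7867695}}{615} \approx 4.5609$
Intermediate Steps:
$S = -60$
$l{\left(j,H \right)} = j + 2 H$
$z = 18$ ($z = -2 + 2 \left(-4 - 1\right) \left(-2\right) = -2 + 2 \left(\left(-5\right) \left(-2\right)\right) = -2 + 2 \cdot 10 = -2 + 20 = 18$)
$p = \frac{1723}{615}$ ($p = - \frac{192}{-60} + \frac{49}{-123} = \left(-192\right) \left(- \frac{1}{60}\right) + 49 \left(- \frac{1}{123}\right) = \frac{16}{5} - \frac{49}{123} = \frac{1723}{615} \approx 2.8016$)
$\sqrt{z + p} = \sqrt{18 + \frac{1723}{615}} = \sqrt{\frac{12793}{615}} = \frac{\sqrt{7867695}}{615}$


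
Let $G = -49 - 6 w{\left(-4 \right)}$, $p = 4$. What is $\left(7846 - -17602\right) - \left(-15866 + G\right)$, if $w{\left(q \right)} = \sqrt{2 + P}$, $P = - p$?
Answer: $41363 + 6 i \sqrt{2} \approx 41363.0 + 8.4853 i$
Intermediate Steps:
$P = -4$ ($P = \left(-1\right) 4 = -4$)
$w{\left(q \right)} = i \sqrt{2}$ ($w{\left(q \right)} = \sqrt{2 - 4} = \sqrt{-2} = i \sqrt{2}$)
$G = -49 - 6 i \sqrt{2} \approx -49.0 - 8.4853 i$
$\left(7846 - -17602\right) - \left(-15866 + G\right) = \left(7846 - -17602\right) + \left(15866 - \left(-49 - 6 i \sqrt{2}\right)\right) = \left(7846 + 17602\right) + \left(15866 + \left(49 + 6 i \sqrt{2}\right)\right) = 25448 + \left(15915 + 6 i \sqrt{2}\right) = 41363 + 6 i \sqrt{2}$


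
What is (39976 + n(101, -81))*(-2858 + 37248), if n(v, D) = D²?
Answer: 1600407430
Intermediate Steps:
(39976 + n(101, -81))*(-2858 + 37248) = (39976 + (-81)²)*(-2858 + 37248) = (39976 + 6561)*34390 = 46537*34390 = 1600407430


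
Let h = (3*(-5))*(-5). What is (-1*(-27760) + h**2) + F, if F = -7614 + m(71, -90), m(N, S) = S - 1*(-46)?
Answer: 25727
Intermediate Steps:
m(N, S) = 46 + S (m(N, S) = S + 46 = 46 + S)
F = -7658 (F = -7614 + (46 - 90) = -7614 - 44 = -7658)
h = 75 (h = -15*(-5) = 75)
(-1*(-27760) + h**2) + F = (-1*(-27760) + 75**2) - 7658 = (27760 + 5625) - 7658 = 33385 - 7658 = 25727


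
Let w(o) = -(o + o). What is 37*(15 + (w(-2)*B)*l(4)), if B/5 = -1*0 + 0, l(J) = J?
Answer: 555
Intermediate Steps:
w(o) = -2*o
B = 0 (B = 5*(-1*0 + 0) = 5*(0 + 0) = 5*0 = 0)
37*(15 + (w(-2)*B)*l(4)) = 37*(15 + (-2*(-2)*0)*4) = 37*(15 + (4*0)*4) = 37*(15 + 0*4) = 37*(15 + 0) = 37*15 = 555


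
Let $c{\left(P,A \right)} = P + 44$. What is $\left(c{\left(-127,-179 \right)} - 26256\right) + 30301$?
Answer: $3962$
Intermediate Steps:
$c{\left(P,A \right)} = 44 + P$
$\left(c{\left(-127,-179 \right)} - 26256\right) + 30301 = \left(\left(44 - 127\right) - 26256\right) + 30301 = \left(-83 - 26256\right) + 30301 = -26339 + 30301 = 3962$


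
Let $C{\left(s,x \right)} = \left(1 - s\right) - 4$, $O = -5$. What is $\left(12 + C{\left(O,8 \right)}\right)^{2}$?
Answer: $196$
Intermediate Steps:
$C{\left(s,x \right)} = -3 - s$ ($C{\left(s,x \right)} = \left(1 - s\right) - 4 = -3 - s$)
$\left(12 + C{\left(O,8 \right)}\right)^{2} = \left(12 - -2\right)^{2} = \left(12 + \left(-3 + 5\right)\right)^{2} = \left(12 + 2\right)^{2} = 14^{2} = 196$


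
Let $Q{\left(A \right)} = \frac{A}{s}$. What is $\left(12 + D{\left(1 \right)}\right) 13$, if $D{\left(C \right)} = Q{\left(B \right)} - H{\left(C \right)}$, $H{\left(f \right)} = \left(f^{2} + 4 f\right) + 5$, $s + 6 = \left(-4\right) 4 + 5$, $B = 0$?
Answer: $26$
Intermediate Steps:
$s = -17$ ($s = -6 + \left(\left(-4\right) 4 + 5\right) = -6 + \left(-16 + 5\right) = -6 - 11 = -17$)
$H{\left(f \right)} = 5 + f^{2} + 4 f$
$Q{\left(A \right)} = - \frac{A}{17}$ ($Q{\left(A \right)} = \frac{A}{-17} = A \left(- \frac{1}{17}\right) = - \frac{A}{17}$)
$D{\left(C \right)} = -5 - C^{2} - 4 C$ ($D{\left(C \right)} = \left(- \frac{1}{17}\right) 0 - \left(5 + C^{2} + 4 C\right) = 0 - \left(5 + C^{2} + 4 C\right) = -5 - C^{2} - 4 C$)
$\left(12 + D{\left(1 \right)}\right) 13 = \left(12 - 10\right) 13 = 2 \cdot 13 = 26$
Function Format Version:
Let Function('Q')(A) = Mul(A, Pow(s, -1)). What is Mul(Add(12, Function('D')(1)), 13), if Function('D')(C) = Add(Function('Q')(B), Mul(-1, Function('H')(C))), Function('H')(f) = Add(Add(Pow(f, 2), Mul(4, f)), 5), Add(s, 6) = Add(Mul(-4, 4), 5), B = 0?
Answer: 26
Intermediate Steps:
s = -17 (s = Add(-6, Add(Mul(-4, 4), 5)) = Add(-6, Add(-16, 5)) = Add(-6, -11) = -17)
Function('H')(f) = Add(5, Pow(f, 2), Mul(4, f))
Function('Q')(A) = Mul(Rational(-1, 17), A) (Function('Q')(A) = Mul(A, Pow(-17, -1)) = Mul(A, Rational(-1, 17)) = Mul(Rational(-1, 17), A))
Function('D')(C) = Add(-5, Mul(-1, Pow(C, 2)), Mul(-4, C)) (Function('D')(C) = Add(Mul(Rational(-1, 17), 0), Mul(-1, Add(5, Pow(C, 2), Mul(4, C)))) = Add(0, Add(-5, Mul(-1, Pow(C, 2)), Mul(-4, C))) = Add(-5, Mul(-1, Pow(C, 2)), Mul(-4, C)))
Mul(Add(12, Function('D')(1)), 13) = Mul(Add(12, Add(-5, Mul(-1, Pow(1, 2)), Mul(-4, 1))), 13) = Mul(Add(12, Add(-5, Mul(-1, 1), -4)), 13) = Mul(Add(12, Add(-5, -1, -4)), 13) = Mul(Add(12, -10), 13) = Mul(2, 13) = 26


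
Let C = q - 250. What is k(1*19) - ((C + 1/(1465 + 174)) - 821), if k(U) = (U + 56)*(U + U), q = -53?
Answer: 6513385/1639 ≈ 3974.0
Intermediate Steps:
k(U) = 2*U*(56 + U) (k(U) = (56 + U)*(2*U) = 2*U*(56 + U))
C = -303 (C = -53 - 250 = -303)
k(1*19) - ((C + 1/(1465 + 174)) - 821) = 2*(1*19)*(56 + 1*19) - ((-303 + 1/(1465 + 174)) - 821) = 2*19*(56 + 19) - ((-303 + 1/1639) - 821) = 2*19*75 - ((-303 + 1/1639) - 821) = 2850 - (-496616/1639 - 821) = 2850 - 1*(-1842235/1639) = 2850 + 1842235/1639 = 6513385/1639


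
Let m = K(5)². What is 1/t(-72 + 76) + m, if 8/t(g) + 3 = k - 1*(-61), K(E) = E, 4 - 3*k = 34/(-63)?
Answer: 6131/189 ≈ 32.439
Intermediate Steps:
k = 286/189 (k = 4/3 - 34/(3*(-63)) = 4/3 - 34*(-1)/(3*63) = 4/3 - ⅓*(-34/63) = 4/3 + 34/189 = 286/189 ≈ 1.5132)
t(g) = 189/1406 (t(g) = 8/(-3 + (286/189 - 1*(-61))) = 8/(-3 + (286/189 + 61)) = 8/(-3 + 11815/189) = 8/(11248/189) = 8*(189/11248) = 189/1406)
m = 25 (m = 5² = 25)
1/t(-72 + 76) + m = 1/(189/1406) + 25 = 1406/189 + 25 = 6131/189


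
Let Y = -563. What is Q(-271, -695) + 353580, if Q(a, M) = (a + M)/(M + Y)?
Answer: 222402303/629 ≈ 3.5358e+5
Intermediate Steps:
Q(a, M) = (M + a)/(-563 + M) (Q(a, M) = (a + M)/(M - 563) = (M + a)/(-563 + M))
Q(-271, -695) + 353580 = (-695 - 271)/(-563 - 695) + 353580 = -966/(-1258) + 353580 = -1/1258*(-966) + 353580 = 483/629 + 353580 = 222402303/629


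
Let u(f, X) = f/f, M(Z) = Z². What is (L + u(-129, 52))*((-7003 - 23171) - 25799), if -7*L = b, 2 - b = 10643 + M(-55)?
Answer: -765318829/7 ≈ -1.0933e+8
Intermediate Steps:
u(f, X) = 1
b = -13666 (b = 2 - (10643 + (-55)²) = 2 - (10643 + 3025) = 2 - 1*13668 = 2 - 13668 = -13666)
L = 13666/7 (L = -⅐*(-13666) = 13666/7 ≈ 1952.3)
(L + u(-129, 52))*((-7003 - 23171) - 25799) = (13666/7 + 1)*((-7003 - 23171) - 25799) = 13673*(-30174 - 25799)/7 = (13673/7)*(-55973) = -765318829/7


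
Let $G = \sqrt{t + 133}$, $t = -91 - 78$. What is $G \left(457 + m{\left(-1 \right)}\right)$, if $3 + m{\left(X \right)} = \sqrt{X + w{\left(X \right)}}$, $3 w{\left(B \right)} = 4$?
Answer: $2 i \left(1362 + \sqrt{3}\right) \approx 2727.5 i$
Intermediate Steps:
$w{\left(B \right)} = \frac{4}{3}$ ($w{\left(B \right)} = \frac{1}{3} \cdot 4 = \frac{4}{3}$)
$t = -169$ ($t = -91 - 78 = -169$)
$G = 6 i$ ($G = \sqrt{-169 + 133} = \sqrt{-36} = 6 i \approx 6.0 i$)
$m{\left(X \right)} = -3 + \sqrt{\frac{4}{3} + X}$ ($m{\left(X \right)} = -3 + \sqrt{X + \frac{4}{3}} = -3 + \sqrt{\frac{4}{3} + X}$)
$G \left(457 + m{\left(-1 \right)}\right) = 6 i \left(457 - \left(3 - \frac{\sqrt{12 + 9 \left(-1\right)}}{3}\right)\right) = 6 i \left(457 - \left(3 - \frac{\sqrt{12 - 9}}{3}\right)\right) = 6 i \left(457 - \left(3 - \frac{\sqrt{3}}{3}\right)\right) = 6 i \left(454 + \frac{\sqrt{3}}{3}\right)$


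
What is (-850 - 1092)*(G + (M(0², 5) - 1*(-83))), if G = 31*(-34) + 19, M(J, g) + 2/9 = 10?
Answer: 16468160/9 ≈ 1.8298e+6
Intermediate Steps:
M(J, g) = 88/9 (M(J, g) = -2/9 + 10 = 88/9)
G = -1035 (G = -1054 + 19 = -1035)
(-850 - 1092)*(G + (M(0², 5) - 1*(-83))) = (-850 - 1092)*(-1035 + (88/9 - 1*(-83))) = -1942*(-1035 + (88/9 + 83)) = -1942*(-1035 + 835/9) = -1942*(-8480/9) = 16468160/9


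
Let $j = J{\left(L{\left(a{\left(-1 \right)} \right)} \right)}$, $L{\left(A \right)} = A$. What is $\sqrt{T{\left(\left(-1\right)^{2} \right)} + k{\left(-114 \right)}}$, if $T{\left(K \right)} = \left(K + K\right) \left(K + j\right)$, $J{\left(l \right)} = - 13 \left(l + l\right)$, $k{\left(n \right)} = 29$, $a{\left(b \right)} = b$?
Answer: $\sqrt{83} \approx 9.1104$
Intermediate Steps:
$J{\left(l \right)} = - 26 l$ ($J{\left(l \right)} = - 13 \cdot 2 l = - 26 l$)
$j = 26$ ($j = \left(-26\right) \left(-1\right) = 26$)
$T{\left(K \right)} = 2 K \left(26 + K\right)$ ($T{\left(K \right)} = \left(K + K\right) \left(K + 26\right) = 2 K \left(26 + K\right)$)
$\sqrt{T{\left(\left(-1\right)^{2} \right)} + k{\left(-114 \right)}} = \sqrt{2 \left(-1\right)^{2} \left(26 + \left(-1\right)^{2}\right) + 29} = \sqrt{2 \cdot 1 \left(26 + 1\right) + 29} = \sqrt{2 \cdot 1 \cdot 27 + 29} = \sqrt{54 + 29} = \sqrt{83}$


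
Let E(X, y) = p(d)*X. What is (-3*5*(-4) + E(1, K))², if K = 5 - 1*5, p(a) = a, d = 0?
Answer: 3600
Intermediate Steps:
K = 0 (K = 5 - 5 = 0)
E(X, y) = 0 (E(X, y) = 0*X = 0)
(-3*5*(-4) + E(1, K))² = (-3*5*(-4) + 0)² = (-15*(-4) + 0)² = (60 + 0)² = 60² = 3600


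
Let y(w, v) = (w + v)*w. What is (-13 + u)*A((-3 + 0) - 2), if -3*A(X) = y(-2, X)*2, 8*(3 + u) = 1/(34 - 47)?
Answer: 3885/26 ≈ 149.42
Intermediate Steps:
y(w, v) = w*(v + w) (y(w, v) = (v + w)*w = w*(v + w))
u = -313/104 (u = -3 + 1/(8*(34 - 47)) = -3 + (1/8)/(-13) = -3 + (1/8)*(-1/13) = -3 - 1/104 = -313/104 ≈ -3.0096)
A(X) = -8/3 + 4*X/3 (A(X) = -(-2*(X - 2))*2/3 = -(-2*(-2 + X))*2/3 = -(4 - 2*X)*2/3 = -(8 - 4*X)/3 = -8/3 + 4*X/3)
(-13 + u)*A((-3 + 0) - 2) = (-13 - 313/104)*(-8/3 + 4*((-3 + 0) - 2)/3) = -1665*(-8/3 + 4*(-3 - 2)/3)/104 = -1665*(-8/3 + (4/3)*(-5))/104 = -1665*(-8/3 - 20/3)/104 = -1665/104*(-28/3) = 3885/26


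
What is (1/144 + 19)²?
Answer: 7491169/20736 ≈ 361.26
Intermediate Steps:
(1/144 + 19)² = (2737/144)² = 7491169/20736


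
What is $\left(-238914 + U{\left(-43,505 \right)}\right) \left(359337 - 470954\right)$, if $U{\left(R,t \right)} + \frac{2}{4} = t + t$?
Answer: $\frac{53108373153}{2} \approx 2.6554 \cdot 10^{10}$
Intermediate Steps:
$U{\left(R,t \right)} = - \frac{1}{2} + 2 t$ ($U{\left(R,t \right)} = - \frac{1}{2} + \left(t + t\right) = - \frac{1}{2} + 2 t$)
$\left(-238914 + U{\left(-43,505 \right)}\right) \left(359337 - 470954\right) = \left(-238914 + \left(- \frac{1}{2} + 2 \cdot 505\right)\right) \left(359337 - 470954\right) = \left(-238914 + \left(- \frac{1}{2} + 1010\right)\right) \left(-111617\right) = \left(-238914 + \frac{2019}{2}\right) \left(-111617\right) = \left(- \frac{475809}{2}\right) \left(-111617\right) = \frac{53108373153}{2}$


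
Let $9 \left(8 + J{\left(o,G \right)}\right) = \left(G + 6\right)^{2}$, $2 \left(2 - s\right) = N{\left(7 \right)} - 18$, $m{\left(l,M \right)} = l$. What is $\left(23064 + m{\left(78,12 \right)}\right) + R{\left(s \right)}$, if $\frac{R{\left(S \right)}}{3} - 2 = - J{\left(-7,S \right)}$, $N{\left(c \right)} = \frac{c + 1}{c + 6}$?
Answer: $\frac{11701115}{507} \approx 23079.0$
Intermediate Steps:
$N{\left(c \right)} = \frac{1 + c}{6 + c}$
$s = \frac{139}{13}$ ($s = 2 - \frac{\frac{1 + 7}{6 + 7} - 18}{2} = 2 - \frac{\frac{1}{13} \cdot 8 - 18}{2} = 2 - \frac{\frac{8}{13} - 18}{2} = 2 - - \frac{113}{13} = 2 + \frac{113}{13} = \frac{139}{13} \approx 10.692$)
$J{\left(o,G \right)} = -8 + \frac{\left(6 + G\right)^{2}}{9}$ ($J{\left(o,G \right)} = -8 + \frac{\left(G + 6\right)^{2}}{9} = -8 + \frac{\left(6 + G\right)^{2}}{9}$)
$R{\left(S \right)} = 30 - \frac{\left(6 + S\right)^{2}}{3}$ ($R{\left(S \right)} = 6 + 3 \left(- (-8 + \frac{\left(6 + S\right)^{2}}{9})\right) = 6 + 3 \left(8 - \frac{\left(6 + S\right)^{2}}{9}\right) = 6 - \left(-24 + \frac{\left(6 + S\right)^{2}}{3}\right) = 30 - \frac{\left(6 + S\right)^{2}}{3}$)
$\left(23064 + m{\left(78,12 \right)}\right) + R{\left(s \right)} = \left(23064 + 78\right) + \left(30 - \frac{\left(6 + \frac{139}{13}\right)^{2}}{3}\right) = 23142 + \left(30 - \frac{\left(\frac{217}{13}\right)^{2}}{3}\right) = 23142 + \left(30 - \frac{47089}{507}\right) = 23142 - \frac{31879}{507} = \frac{11701115}{507}$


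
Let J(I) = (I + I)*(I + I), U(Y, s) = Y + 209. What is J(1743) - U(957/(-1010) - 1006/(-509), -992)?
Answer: 6247214467883/514090 ≈ 1.2152e+7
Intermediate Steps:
U(Y, s) = 209 + Y
J(I) = 4*I**2 (J(I) = (2*I)*(2*I) = 4*I**2)
J(1743) - U(957/(-1010) - 1006/(-509), -992) = 4*1743**2 - (209 + (957/(-1010) - 1006/(-509))) = 4*3038049 - (209 + (957*(-1/1010) - 1006*(-1/509))) = 12152196 - (209 + (-957/1010 + 1006/509)) = 12152196 - (209 + 528947/514090) = 12152196 - 1*107973757/514090 = 12152196 - 107973757/514090 = 6247214467883/514090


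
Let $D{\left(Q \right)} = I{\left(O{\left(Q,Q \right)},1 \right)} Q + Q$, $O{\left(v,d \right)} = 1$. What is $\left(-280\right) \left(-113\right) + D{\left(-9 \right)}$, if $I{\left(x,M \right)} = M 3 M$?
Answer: $31604$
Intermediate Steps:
$I{\left(x,M \right)} = 3 M^{2}$
$D{\left(Q \right)} = 4 Q$ ($D{\left(Q \right)} = 3 \cdot 1^{2} Q + Q = 3 \cdot 1 Q + Q = 3 Q + Q = 4 Q$)
$\left(-280\right) \left(-113\right) + D{\left(-9 \right)} = \left(-280\right) \left(-113\right) + 4 \left(-9\right) = 31640 - 36 = 31604$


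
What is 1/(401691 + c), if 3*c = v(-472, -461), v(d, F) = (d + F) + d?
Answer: 3/1203668 ≈ 2.4924e-6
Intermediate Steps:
v(d, F) = F + 2*d (v(d, F) = (F + d) + d = F + 2*d)
c = -1405/3 (c = (-461 + 2*(-472))/3 = (-461 - 944)/3 = (⅓)*(-1405) = -1405/3 ≈ -468.33)
1/(401691 + c) = 1/(401691 - 1405/3) = 1/(1203668/3) = 3/1203668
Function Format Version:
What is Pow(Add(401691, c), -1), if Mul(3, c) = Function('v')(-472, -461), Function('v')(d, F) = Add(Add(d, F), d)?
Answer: Rational(3, 1203668) ≈ 2.4924e-6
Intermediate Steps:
Function('v')(d, F) = Add(F, Mul(2, d)) (Function('v')(d, F) = Add(Add(F, d), d) = Add(F, Mul(2, d)))
c = Rational(-1405, 3) (c = Mul(Rational(1, 3), Add(-461, Mul(2, -472))) = Mul(Rational(1, 3), Add(-461, -944)) = Mul(Rational(1, 3), -1405) = Rational(-1405, 3) ≈ -468.33)
Pow(Add(401691, c), -1) = Pow(Add(401691, Rational(-1405, 3)), -1) = Pow(Rational(1203668, 3), -1) = Rational(3, 1203668)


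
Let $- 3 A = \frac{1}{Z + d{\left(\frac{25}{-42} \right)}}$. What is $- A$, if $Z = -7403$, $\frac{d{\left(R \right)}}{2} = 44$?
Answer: $- \frac{1}{21945} \approx -4.5568 \cdot 10^{-5}$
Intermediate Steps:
$d{\left(R \right)} = 88$ ($d{\left(R \right)} = 2 \cdot 44 = 88$)
$A = \frac{1}{21945}$ ($A = - \frac{1}{3 \left(-7403 + 88\right)} = - \frac{1}{3 \left(-7315\right)} = \left(- \frac{1}{3}\right) \left(- \frac{1}{7315}\right) = \frac{1}{21945} \approx 4.5568 \cdot 10^{-5}$)
$- A = \left(-1\right) \frac{1}{21945} = - \frac{1}{21945}$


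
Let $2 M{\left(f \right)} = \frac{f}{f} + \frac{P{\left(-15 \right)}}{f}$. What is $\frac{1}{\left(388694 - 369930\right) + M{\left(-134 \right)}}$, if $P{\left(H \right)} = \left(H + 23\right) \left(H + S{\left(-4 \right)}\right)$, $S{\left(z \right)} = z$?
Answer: $\frac{134}{2514519} \approx 5.3291 \cdot 10^{-5}$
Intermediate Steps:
$P{\left(H \right)} = \left(-4 + H\right) \left(23 + H\right)$ ($P{\left(H \right)} = \left(H + 23\right) \left(H - 4\right) = \left(23 + H\right) \left(-4 + H\right) = \left(-4 + H\right) \left(23 + H\right)$)
$M{\left(f \right)} = \frac{1}{2} - \frac{76}{f}$ ($M{\left(f \right)} = \frac{\frac{f}{f} + \frac{-92 + \left(-15\right)^{2} + 19 \left(-15\right)}{f}}{2} = \frac{1 + \frac{-92 + 225 - 285}{f}}{2} = \frac{1 - \frac{152}{f}}{2} = \frac{1}{2} - \frac{76}{f}$)
$\frac{1}{\left(388694 - 369930\right) + M{\left(-134 \right)}} = \frac{1}{\left(388694 - 369930\right) + \frac{-152 - 134}{2 \left(-134\right)}} = \frac{1}{18764 + \frac{1}{2} \left(- \frac{1}{134}\right) \left(-286\right)} = \frac{1}{18764 + \frac{143}{134}} = \frac{1}{\frac{2514519}{134}} = \frac{134}{2514519}$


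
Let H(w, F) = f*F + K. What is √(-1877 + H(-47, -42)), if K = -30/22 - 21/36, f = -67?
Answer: √4073091/66 ≈ 30.579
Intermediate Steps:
K = -257/132 (K = -30*1/22 - 21*1/36 = -15/11 - 7/12 = -257/132 ≈ -1.9470)
H(w, F) = -257/132 - 67*F (H(w, F) = -67*F - 257/132 = -257/132 - 67*F)
√(-1877 + H(-47, -42)) = √(-1877 + (-257/132 - 67*(-42))) = √(-1877 + (-257/132 + 2814)) = √(-1877 + 371191/132) = √(123427/132) = √4073091/66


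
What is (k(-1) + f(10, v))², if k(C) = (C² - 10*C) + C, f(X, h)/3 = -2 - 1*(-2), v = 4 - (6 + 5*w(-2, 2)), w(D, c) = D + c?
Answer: 100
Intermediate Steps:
v = -2 (v = 4 - (6 + 5*(-2 + 2)) = 4 - (6 + 5*0) = 4 - (6 + 0) = 4 - 1*6 = 4 - 6 = -2)
f(X, h) = 0 (f(X, h) = 3*(-2 - 1*(-2)) = 3*(-2 + 2) = 3*0 = 0)
k(C) = C² - 9*C
(k(-1) + f(10, v))² = (-(-9 - 1) + 0)² = (-1*(-10) + 0)² = (10 + 0)² = 10² = 100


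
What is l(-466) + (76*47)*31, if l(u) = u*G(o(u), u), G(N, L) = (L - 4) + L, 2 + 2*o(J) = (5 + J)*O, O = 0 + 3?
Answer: 546908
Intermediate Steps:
O = 3
o(J) = 13/2 + 3*J/2 (o(J) = -1 + ((5 + J)*3)/2 = -1 + (15 + 3*J)/2 = -1 + (15/2 + 3*J/2) = 13/2 + 3*J/2)
G(N, L) = -4 + 2*L (G(N, L) = (-4 + L) + L = -4 + 2*L)
l(u) = u*(-4 + 2*u)
l(-466) + (76*47)*31 = 2*(-466)*(-2 - 466) + (76*47)*31 = 2*(-466)*(-468) + 3572*31 = 436176 + 110732 = 546908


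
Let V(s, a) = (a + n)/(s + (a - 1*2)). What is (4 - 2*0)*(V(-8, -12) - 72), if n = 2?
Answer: -3148/11 ≈ -286.18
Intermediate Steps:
V(s, a) = (2 + a)/(-2 + a + s) (V(s, a) = (a + 2)/(s + (a - 1*2)) = (2 + a)/(s + (a - 2)) = (2 + a)/(s + (-2 + a)) = (2 + a)/(-2 + a + s))
(4 - 2*0)*(V(-8, -12) - 72) = (4 - 2*0)*((2 - 12)/(-2 - 12 - 8) - 72) = (4 + 0)*(-10/(-22) - 72) = 4*(-1/22*(-10) - 72) = 4*(5/11 - 72) = 4*(-787/11) = -3148/11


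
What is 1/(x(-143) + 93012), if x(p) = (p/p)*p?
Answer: 1/92869 ≈ 1.0768e-5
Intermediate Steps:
x(p) = p (x(p) = 1*p = p)
1/(x(-143) + 93012) = 1/(-143 + 93012) = 1/92869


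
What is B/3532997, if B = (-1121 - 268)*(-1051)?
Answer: 1459839/3532997 ≈ 0.41320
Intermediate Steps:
B = 1459839 (B = -1389*(-1051) = 1459839)
B/3532997 = 1459839/3532997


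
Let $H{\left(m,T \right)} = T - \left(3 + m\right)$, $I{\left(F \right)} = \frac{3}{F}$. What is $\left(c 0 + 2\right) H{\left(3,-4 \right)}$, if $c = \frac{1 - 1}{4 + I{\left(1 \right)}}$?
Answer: $-20$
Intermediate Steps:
$c = 0$ ($c = \frac{1 - 1}{4 + \frac{3}{1}} = \frac{0}{4 + 3 \cdot 1} = \frac{0}{4 + 3} = \frac{0}{7} = 0 \cdot \frac{1}{7} = 0$)
$H{\left(m,T \right)} = -3 + T - m$
$\left(c 0 + 2\right) H{\left(3,-4 \right)} = \left(0 \cdot 0 + 2\right) \left(-3 - 4 - 3\right) = \left(0 + 2\right) \left(-3 - 4 - 3\right) = 2 \left(-10\right) = -20$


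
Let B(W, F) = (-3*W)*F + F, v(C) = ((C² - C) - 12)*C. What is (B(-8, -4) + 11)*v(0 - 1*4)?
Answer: 2848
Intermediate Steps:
v(C) = C*(-12 + C² - C) (v(C) = (-12 + C² - C)*C = C*(-12 + C² - C))
B(W, F) = F - 3*F*W (B(W, F) = -3*F*W + F = F - 3*F*W)
(B(-8, -4) + 11)*v(0 - 1*4) = (-4*(1 - 3*(-8)) + 11)*((0 - 1*4)*(-12 + (0 - 1*4)² - (0 - 1*4))) = (-4*(1 + 24) + 11)*((0 - 4)*(-12 + (0 - 4)² - (0 - 4))) = (-4*25 + 11)*(-4*(-12 + (-4)² - 1*(-4))) = (-100 + 11)*(-4*(-12 + 16 + 4)) = -(-356)*8 = -89*(-32) = 2848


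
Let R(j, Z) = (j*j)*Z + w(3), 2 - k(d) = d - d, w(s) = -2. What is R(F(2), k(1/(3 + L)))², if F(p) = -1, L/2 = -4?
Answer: 0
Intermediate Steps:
L = -8 (L = 2*(-4) = -8)
k(d) = 2 (k(d) = 2 - (d - d) = 2 - 1*0 = 2 + 0 = 2)
R(j, Z) = -2 + Z*j² (R(j, Z) = (j*j)*Z - 2 = j²*Z - 2 = Z*j² - 2 = -2 + Z*j²)
R(F(2), k(1/(3 + L)))² = (-2 + 2*(-1)²)² = (-2 + 2*1)² = (-2 + 2)² = 0² = 0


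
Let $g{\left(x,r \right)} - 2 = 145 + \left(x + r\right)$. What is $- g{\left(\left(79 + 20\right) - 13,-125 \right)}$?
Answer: $-108$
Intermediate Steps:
$g{\left(x,r \right)} = 147 + r + x$ ($g{\left(x,r \right)} = 2 + \left(145 + \left(x + r\right)\right) = 2 + \left(145 + \left(r + x\right)\right) = 2 + \left(145 + r + x\right) = 147 + r + x$)
$- g{\left(\left(79 + 20\right) - 13,-125 \right)} = - (147 - 125 + \left(\left(79 + 20\right) - 13\right)) = - (147 - 125 + \left(99 - 13\right)) = - (147 - 125 + 86) = \left(-1\right) 108 = -108$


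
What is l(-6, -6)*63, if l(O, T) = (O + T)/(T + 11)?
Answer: -756/5 ≈ -151.20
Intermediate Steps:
l(O, T) = (O + T)/(11 + T)
l(-6, -6)*63 = ((-6 - 6)/(11 - 6))*63 = (-12/5)*63 = ((⅕)*(-12))*63 = -12/5*63 = -756/5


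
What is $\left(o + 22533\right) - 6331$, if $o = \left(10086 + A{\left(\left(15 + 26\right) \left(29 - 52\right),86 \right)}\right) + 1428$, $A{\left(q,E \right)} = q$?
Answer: $26773$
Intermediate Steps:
$o = 10571$ ($o = \left(10086 + \left(15 + 26\right) \left(29 - 52\right)\right) + 1428 = \left(10086 + 41 \left(-23\right)\right) + 1428 = \left(10086 - 943\right) + 1428 = 9143 + 1428 = 10571$)
$\left(o + 22533\right) - 6331 = \left(10571 + 22533\right) - 6331 = 33104 - 6331 = 26773$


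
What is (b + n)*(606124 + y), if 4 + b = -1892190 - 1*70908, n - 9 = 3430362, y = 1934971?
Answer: 3728469919555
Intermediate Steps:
n = 3430371 (n = 9 + 3430362 = 3430371)
b = -1963102 (b = -4 + (-1892190 - 1*70908) = -4 + (-1892190 - 70908) = -4 - 1963098 = -1963102)
(b + n)*(606124 + y) = (-1963102 + 3430371)*(606124 + 1934971) = 1467269*2541095 = 3728469919555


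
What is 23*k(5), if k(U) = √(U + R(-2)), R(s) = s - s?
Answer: 23*√5 ≈ 51.430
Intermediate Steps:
R(s) = 0
k(U) = √U (k(U) = √(U + 0) = √U)
23*k(5) = 23*√5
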